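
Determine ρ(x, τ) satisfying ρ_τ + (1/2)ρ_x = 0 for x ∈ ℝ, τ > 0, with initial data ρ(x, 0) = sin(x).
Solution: By characteristics (dx/dτ = 1/2), ρ(x,τ) = f(x - (1/2)τ) with f = ρ(·, 0).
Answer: ρ(x, τ) = sin(x - τ/2)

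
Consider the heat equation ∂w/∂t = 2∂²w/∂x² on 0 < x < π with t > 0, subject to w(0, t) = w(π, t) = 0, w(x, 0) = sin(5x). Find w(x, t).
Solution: Using separation of variables w = X(x)T(t):
Eigenfunctions: sin(nx), n = 1, 2, 3, ...
General solution: w(x, t) = Σ c_n sin(nx) exp(-2n² t)
Matching w(x,0) = sin(5x) term by term: c_5=1.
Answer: w(x, t) = exp(-50t)sin(5x)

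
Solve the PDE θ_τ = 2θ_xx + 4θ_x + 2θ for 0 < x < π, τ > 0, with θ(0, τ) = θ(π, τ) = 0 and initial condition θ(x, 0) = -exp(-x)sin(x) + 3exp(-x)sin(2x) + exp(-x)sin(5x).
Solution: Substitute θ = exp(-x)u, i.e. u = exp(x)θ.
By the product rule, θ_x = exp(-x)(u_x - u), θ_xx = exp(-x)(u_xx - 2u_x + u), θ_τ = exp(-x)u_τ.
Substituting into the PDE and dividing by exp(-x): u_τ = 2(u_xx - 2u_x + u) + 4(u_x - u) + 2u.
The lower-order terms cancel, leaving the standard heat equation u_τ = 2u_xx.
Initial data for u: u(x,0) = exp(x)θ(x,0) = -sin(x) + 3sin(2x) + sin(5x). The boundary conditions carry over: u(0,τ) = u(π,τ) = 0.
Solve for u:
  Using separation of variables u = X(x)G(τ):
  Eigenfunctions: sin(nx), n = 1, 2, 3, ...
  General solution: u(x, τ) = Σ c_n sin(nx) exp(-2n² τ)
  Matching u(x,0) = -sin(x) + 3sin(2x) + sin(5x) term by term: c_1=-1, c_2=3, c_5=1.
Hence u(x,τ) = -exp(-2τ)sin(x) + 3exp(-8τ)sin(2x) + exp(-50τ)sin(5x).
Transform back: θ(x,τ) = exp(-x)u(x,τ).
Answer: θ(x, τ) = -exp(-x)exp(-2τ)sin(x) + 3exp(-x)exp(-8τ)sin(2x) + exp(-x)exp(-50τ)sin(5x)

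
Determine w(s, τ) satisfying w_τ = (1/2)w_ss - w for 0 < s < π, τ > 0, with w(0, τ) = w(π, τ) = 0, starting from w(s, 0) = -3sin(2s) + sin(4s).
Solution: Substitute w = exp(-τ)u.
Then w_τ = exp(-τ)(u_τ - u), w_ss = exp(-τ)u_ss; substituting and dividing by exp(-τ), the lower-order terms cancel: u_τ = (1/2)u_ss (standard heat equation).
Data for u: u(s,0) = w(s,0) = -3sin(2s) + sin(4s). The boundary conditions carry over: u(0,τ) = u(π,τ) = 0.
Separating variables: u = Σ c_n exp(-n²τ/2) sin(ns). From u(s,0) = -3sin(2s) + sin(4s): c_2=-3, c_4=1.
So u(s,τ) = -3exp(-2τ)sin(2s) + exp(-8τ)sin(4s), and w(s,τ) = exp(-τ)u(s,τ).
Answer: w(s, τ) = -3exp(-3τ)sin(2s) + exp(-9τ)sin(4s)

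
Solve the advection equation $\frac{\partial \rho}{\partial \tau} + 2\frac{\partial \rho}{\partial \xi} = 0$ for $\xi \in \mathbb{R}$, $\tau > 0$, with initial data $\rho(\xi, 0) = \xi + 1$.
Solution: By characteristics ($d\xi/d\tau = 2$), $\rho(\xi,\tau) = f(\xi - 2\tau)$ with $f = \rho( \cdot , 0)$.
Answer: $\rho(\xi, \tau) = -2 \tau + \xi + 1$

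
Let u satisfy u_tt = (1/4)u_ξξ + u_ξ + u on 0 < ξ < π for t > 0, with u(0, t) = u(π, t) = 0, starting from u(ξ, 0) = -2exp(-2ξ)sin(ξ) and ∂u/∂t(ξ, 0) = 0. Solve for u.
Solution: Substitute u = exp(-2ξ)w.
Then u_ξ = exp(-2ξ)(w_ξ - 2w), u_ξξ = exp(-2ξ)(w_ξξ - 4w_ξ + 4w), u_tt = exp(-2ξ)w_tt; substituting and dividing by exp(-2ξ), the lower-order terms cancel: w_tt = (1/4)w_ξξ (standard wave equation).
Data for w: w(ξ,0) = exp(2ξ)u(ξ,0) = -2sin(ξ); w_t(ξ,0) = exp(2ξ)u_t(ξ,0) = 0. The boundary conditions carry over: w(0,t) = w(π,t) = 0.
Separating variables: w = Σ [A_n cos(ω_n t) + B_n sin(ω_n t)] sin(nξ), ω_n = n/2. From ICs: A_1=-2.
So w(ξ,t) = -2sin(ξ)cos(t/2), and u(ξ,t) = exp(-2ξ)w(ξ,t).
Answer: u(ξ, t) = -2exp(-2ξ)sin(ξ)cos(t/2)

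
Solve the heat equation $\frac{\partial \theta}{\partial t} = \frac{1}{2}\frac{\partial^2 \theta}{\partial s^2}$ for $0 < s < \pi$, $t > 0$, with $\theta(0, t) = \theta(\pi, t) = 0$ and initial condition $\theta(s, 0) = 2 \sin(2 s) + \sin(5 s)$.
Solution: Separating variables: $\theta = \sum c_n e^{-n^2t/2} \sin(ns)$. From $\theta(s,0) = 2 \sin(2 s) + \sin(5 s)$: $c_2=2, c_5=1$.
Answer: $\theta(s, t) = 2 e^{-2 t} \sin(2 s) + e^{-25 t/2} \sin(5 s)$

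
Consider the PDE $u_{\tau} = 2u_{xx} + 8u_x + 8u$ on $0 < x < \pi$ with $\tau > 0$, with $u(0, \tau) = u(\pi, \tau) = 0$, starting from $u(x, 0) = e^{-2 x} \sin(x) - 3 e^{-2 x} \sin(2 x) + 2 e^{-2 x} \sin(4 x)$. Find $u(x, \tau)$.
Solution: Substitute $u = e^{-2x}w$, i.e. $w = e^{2x}u$.
By the product rule, $u_x = e^{-2x}(w_x - 2w)$, $u_{xx} = e^{-2x}(w_{xx} - 4w_x + 4w)$, $u_{\tau} = e^{-2x}w_{\tau}$.
Substituting into the PDE and dividing by $e^{-2x}$: $w_{\tau} = 2(w_{xx} - 4w_x + 4w) + 8(w_x - 2w) + 8w$.
The lower-order terms cancel, leaving the standard heat equation $w_{\tau} = 2w_{xx}$.
Initial data for $w$: $w(x,0) = e^{2x}u(x,0) = \sin(x) - 3 \sin(2 x) + 2 \sin(4 x)$. The boundary conditions carry over: $w(0,\tau) = w(\pi,\tau) = 0$.
Solve for $w$:
  Using separation of variables $w = X(x)T(\tau)$:
  Eigenfunctions: $\sin(nx)$, $n = 1, 2, 3, \ldots$
  General solution: $w(x, \tau) = \sum c_n \sin(nx) e^{-2n^2 \tau}$
  Matching $w(x,0) = \sin(x) - 3 \sin(2 x) + 2 \sin(4 x)$ term by term: $c_1=1, c_2=-3, c_4=2$.
Hence $w(x,\tau) = e^{-2 \tau} \sin(x) - 3 e^{-8 \tau} \sin(2 x) + 2 e^{-32 \tau} \sin(4 x)$.
Transform back: $u(x,\tau) = e^{-2x}w(x,\tau)$.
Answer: $u(x, \tau) = e^{-2 \tau} e^{-2 x} \sin(x) - 3 e^{-8 \tau} e^{-2 x} \sin(2 x) + 2 e^{-32 \tau} e^{-2 x} \sin(4 x)$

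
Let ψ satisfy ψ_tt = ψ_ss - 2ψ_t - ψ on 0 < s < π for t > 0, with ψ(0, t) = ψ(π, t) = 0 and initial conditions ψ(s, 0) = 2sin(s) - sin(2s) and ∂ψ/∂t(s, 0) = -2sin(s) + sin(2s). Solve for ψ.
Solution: Substitute ψ = exp(-t)u.
Then ψ_t = exp(-t)(u_t - u), ψ_tt = exp(-t)(u_tt - 2u_t + u), ψ_ss = exp(-t)u_ss; substituting and dividing by exp(-t), the lower-order terms cancel: u_tt = u_ss (standard wave equation).
Data for u: u(s,0) = ψ(s,0) = 2sin(s) - sin(2s); u_t(s,0) = ψ_t(s,0) + ψ(s,0) = 0. The boundary conditions carry over: u(0,t) = u(π,t) = 0.
Separating variables: u = Σ [A_n cos(ω_n t) + B_n sin(ω_n t)] sin(ns), ω_n = n. From ICs: A_1=2, A_2=-1.
So u(s,t) = 2sin(s)cos(t) - sin(2s)cos(2t), and ψ(s,t) = exp(-t)u(s,t).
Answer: ψ(s, t) = 2exp(-t)sin(s)cos(t) - exp(-t)sin(2s)cos(2t)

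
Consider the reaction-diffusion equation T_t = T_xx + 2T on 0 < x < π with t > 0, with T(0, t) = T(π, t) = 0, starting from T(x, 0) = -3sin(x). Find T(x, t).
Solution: Substitute T = exp(2t)u, i.e. u = exp(-2t)T.
By the product rule, T_t = exp(2t)(u_t + 2u), T_xx = exp(2t)u_xx.
Substituting into the PDE and dividing by exp(2t): u_t + 2u = u_xx + 2u.
The lower-order terms cancel, leaving the standard heat equation u_t = u_xx.
Initial data for u: u(x,0) = T(x,0) = -3sin(x). The boundary conditions carry over: u(0,t) = u(π,t) = 0.
Solve for u:
  Using separation of variables u = X(x)G(t):
  Eigenfunctions: sin(nx), n = 1, 2, 3, ...
  General solution: u(x, t) = Σ c_n sin(nx) exp(-n² t)
  Matching u(x,0) = -3sin(x) term by term: c_1=-3.
Hence u(x,t) = -3exp(-t)sin(x).
Transform back: T(x,t) = exp(2t)u(x,t).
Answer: T(x, t) = -3exp(t)sin(x)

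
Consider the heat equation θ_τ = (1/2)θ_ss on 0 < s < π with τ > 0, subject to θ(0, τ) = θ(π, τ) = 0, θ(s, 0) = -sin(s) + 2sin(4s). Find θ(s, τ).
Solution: Using separation of variables θ = X(s)G(τ):
Eigenfunctions: sin(ns), n = 1, 2, 3, ...
General solution: θ(s, τ) = Σ c_n sin(ns) exp(-n² τ/2)
Matching θ(s,0) = -sin(s) + 2sin(4s) term by term: c_1=-1, c_4=2.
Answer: θ(s, τ) = 2exp(-8τ)sin(4s) - exp(-τ/2)sin(s)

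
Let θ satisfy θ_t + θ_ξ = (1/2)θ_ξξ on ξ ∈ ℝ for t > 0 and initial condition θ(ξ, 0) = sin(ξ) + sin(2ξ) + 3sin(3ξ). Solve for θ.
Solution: Change to a moving frame: let η = ξ - t, σ = t and write θ(ξ,t) = u(η,σ).
By the chain rule θ_t = u_σ - u_η, θ_ξ = u_η, θ_ξξ = u_ηη.
Then θ_t + θ_ξ = u_σ: the advection term cancels and the PDE becomes the heat equation u_σ = (1/2)u_ηη on η ∈ ℝ.
Initial data: u(η,0) = θ(η,0) = sin(η) + sin(2η) + 3sin(3η).
On η ∈ ℝ each mode satisfies (sin(nη))″ = -n² sin(nη), so exp(-n²σ/2) sin(nη) solves the heat equation; by superposition u(η,σ) = Σ c_n exp(-n²σ/2) sin(nη).
Reading off the coefficients: c_1=1, c_2=1, c_3=3, so u(η,σ) = exp(-2σ)sin(2η) + exp(-σ/2)sin(η) + 3exp(-9σ/2)sin(3η).
Substituting back η = ξ - t, σ = t: θ(ξ,t) = u(ξ - t, t).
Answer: θ(ξ, t) = -exp(-2t)sin(2t - 2ξ) - exp(-t/2)sin(t - ξ) - 3exp(-9t/2)sin(3t - 3ξ)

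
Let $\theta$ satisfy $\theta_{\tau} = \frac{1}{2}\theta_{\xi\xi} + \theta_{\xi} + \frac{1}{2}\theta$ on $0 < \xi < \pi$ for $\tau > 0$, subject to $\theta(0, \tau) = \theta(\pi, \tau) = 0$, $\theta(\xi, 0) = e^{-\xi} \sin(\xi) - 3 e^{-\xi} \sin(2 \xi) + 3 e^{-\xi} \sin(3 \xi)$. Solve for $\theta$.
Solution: Substitute $\theta = e^{-\xi}u$, i.e. $u = e^{\xi}\theta$.
By the product rule, $\theta_{\xi} = e^{-\xi}(u_{\xi} - u)$, $\theta_{\xi\xi} = e^{-\xi}(u_{\xi\xi} - 2u_{\xi} + u)$, $\theta_{\tau} = e^{-\xi}u_{\tau}$.
Substituting into the PDE and dividing by $e^{-\xi}$: $u_{\tau} = \frac{1}{2}(u_{\xi\xi} - 2u_{\xi} + u) + (u_{\xi} - u) + \frac{1}{2}u$.
The lower-order terms cancel, leaving the standard heat equation $u_{\tau} = \frac{1}{2}u_{\xi\xi}$.
Initial data for $u$: $u(\xi,0) = e^{\xi}\theta(\xi,0) = \sin(\xi) - 3 \sin(2 \xi) + 3 \sin(3 \xi)$. The boundary conditions carry over: $u(0,\tau) = u(\pi,\tau) = 0$.
Solve for $u$:
  Using separation of variables $u = X(\xi)G(\tau)$:
  Eigenfunctions: $\sin(n\xi)$, $n = 1, 2, 3, \ldots$
  General solution: $u(\xi, \tau) = \sum c_n \sin(n\xi) e^{-n^2 \tau/2}$
  Matching $u(\xi,0) = \sin(\xi) - 3 \sin(2 \xi) + 3 \sin(3 \xi)$ term by term: $c_1=1, c_2=-3, c_3=3$.
Hence $u(\xi,\tau) = -3 e^{-2 \tau} \sin(2 \xi) + e^{-\tau/2} \sin(\xi) + 3 e^{-9 \tau/2} \sin(3 \xi)$.
Transform back: $\theta(\xi,\tau) = e^{-\xi}u(\xi,\tau)$.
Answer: $\theta(\xi, \tau) = -3 e^{-2 \tau} e^{-\xi} \sin(2 \xi) + e^{-\tau/2} e^{-\xi} \sin(\xi) + 3 e^{-9 \tau/2} e^{-\xi} \sin(3 \xi)$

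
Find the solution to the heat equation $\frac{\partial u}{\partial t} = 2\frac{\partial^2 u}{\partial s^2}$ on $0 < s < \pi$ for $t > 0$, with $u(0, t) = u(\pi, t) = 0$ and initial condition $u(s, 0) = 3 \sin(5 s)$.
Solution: Using separation of variables $u = X(s)T(t)$:
Eigenfunctions: $\sin(ns)$, $n = 1, 2, 3, \ldots$
General solution: $u(s, t) = \sum c_n \sin(ns) e^{-2n^2 t}$
Matching $u(s,0) = 3 \sin(5 s)$ term by term: $c_5=3$.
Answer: $u(s, t) = 3 e^{-50 t} \sin(5 s)$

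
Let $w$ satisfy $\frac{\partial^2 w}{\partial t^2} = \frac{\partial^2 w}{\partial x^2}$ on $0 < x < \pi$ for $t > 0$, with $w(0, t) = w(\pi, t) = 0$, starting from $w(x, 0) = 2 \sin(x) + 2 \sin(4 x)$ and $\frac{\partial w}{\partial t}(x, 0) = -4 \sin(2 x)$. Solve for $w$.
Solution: Separating variables: $w = \sum [A_n \cos(\omega_n t) + B_n \sin(\omega_n t)] \sin(nx)$, $\omega_n = n$. From ICs ($B_n$ = velocity coefficient / $\omega_n$): $A_1=2, A_4=2, B_2=-2$.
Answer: $w(x, t) = -2 \sin(2 t) \sin(2 x) + 2 \sin(x) \cos(t) + 2 \sin(4 x) \cos(4 t)$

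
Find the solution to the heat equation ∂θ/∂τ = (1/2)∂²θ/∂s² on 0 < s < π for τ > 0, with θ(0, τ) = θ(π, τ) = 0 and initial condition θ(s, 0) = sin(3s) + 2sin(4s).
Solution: Separating variables: θ = Σ c_n exp(-n²τ/2) sin(ns). From θ(s,0) = sin(3s) + 2sin(4s): c_3=1, c_4=2.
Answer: θ(s, τ) = 2exp(-8τ)sin(4s) + exp(-9τ/2)sin(3s)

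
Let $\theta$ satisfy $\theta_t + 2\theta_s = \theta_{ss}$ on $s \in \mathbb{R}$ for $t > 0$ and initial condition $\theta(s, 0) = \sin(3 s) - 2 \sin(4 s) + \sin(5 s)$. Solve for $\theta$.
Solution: Change to a moving frame: let $\eta = s - 2t$, $\sigma = t$ and write $\theta(s,t) = u(\eta,\sigma)$.
By the chain rule $\theta_t = u_{\sigma} - 2u_{\eta}$, $\theta_s = u_{\eta}$, $\theta_{ss} = u_{\eta\eta}$.
Then $\theta_t + 2\theta_s = u_{\sigma}$: the advection term cancels and the PDE becomes the heat equation $u_{\sigma} = u_{\eta\eta}$ on $\eta \in \mathbb{R}$.
Initial data: $u(\eta,0) = \theta(\eta,0) = \sin(3 \eta) - 2 \sin(4 \eta) + \sin(5 \eta)$.
On $\eta \in \mathbb{R}$ each mode satisfies $(\sin(n\eta))'' = -n^2 \sin(n\eta)$, so $e^{-n^2\sigma} \sin(n\eta)$ solves the heat equation; by superposition $u(\eta,\sigma) = \sum c_n e^{-n^2\sigma} \sin(n\eta)$.
Reading off the coefficients: $c_3=1, c_4=-2, c_5=1$, so $u(\eta,\sigma) = e^{-9 \sigma} \sin(3 \eta) - 2 e^{-16 \sigma} \sin(4 \eta) + e^{-25 \sigma} \sin(5 \eta)$.
Substituting back $\eta = s - 2t$, $\sigma = t$: $\theta(s,t) = u(s - 2t, t)$.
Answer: $\theta(s, t) = e^{-9 t} \sin(3 s - 6 t) - 2 e^{-16 t} \sin(4 s - 8 t) + e^{-25 t} \sin(5 s - 10 t)$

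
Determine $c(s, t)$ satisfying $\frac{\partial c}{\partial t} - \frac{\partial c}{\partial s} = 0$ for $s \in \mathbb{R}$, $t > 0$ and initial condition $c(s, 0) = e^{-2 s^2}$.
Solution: By characteristics ($ds/dt = -1$), $c(s,t) = f(s + t)$ with $f = c( \cdot , 0)$.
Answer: $c(s, t) = e^{-2 (s + t)^2}$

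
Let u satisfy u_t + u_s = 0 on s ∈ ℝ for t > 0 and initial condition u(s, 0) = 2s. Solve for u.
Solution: By characteristics (ds/dt = 1), u(s,t) = f(s - t) with f = u(·, 0).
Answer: u(s, t) = 2s - 2t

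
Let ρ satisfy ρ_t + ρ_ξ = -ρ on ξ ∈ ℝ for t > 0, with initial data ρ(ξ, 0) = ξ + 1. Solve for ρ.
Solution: Substitute ρ = exp(-t)u, i.e. u = exp(t)ρ.
By the product rule, ρ_t = exp(-t)(u_t - u), ρ_ξ = exp(-t)u_ξ.
Substituting into the PDE and dividing by exp(-t): u_t - u + u_ξ = -u.
The lower-order terms cancel, leaving the standard advection equation u_t + u_ξ = 0.
Initial data for u: u(ξ,0) = ρ(ξ,0) = ξ + 1.
Solve for u:
  By method of characteristics (waves move right with speed 1):
  Along characteristics ξ - t = const, u is constant, so u(ξ,t) = f(ξ - t) with f = u(·, 0).
Hence u(ξ,t) = -t + ξ + 1.
Transform back: ρ(ξ,t) = exp(-t)u(ξ,t).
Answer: ρ(ξ, t) = -texp(-t) + ξexp(-t) + exp(-t)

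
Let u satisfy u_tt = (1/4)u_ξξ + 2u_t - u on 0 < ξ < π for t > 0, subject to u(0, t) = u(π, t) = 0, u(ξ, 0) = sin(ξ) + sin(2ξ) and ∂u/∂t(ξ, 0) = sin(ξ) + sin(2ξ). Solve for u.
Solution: Substitute u = exp(t)w, i.e. w = exp(-t)u.
By the product rule, u_t = exp(t)(w_t + w), u_tt = exp(t)(w_tt + 2w_t + w), u_ξξ = exp(t)w_ξξ.
Substituting into the PDE and dividing by exp(t): w_tt + 2w_t + w = (1/4)w_ξξ + 2(w_t + w) - w.
The lower-order terms cancel, leaving the standard wave equation w_tt = (1/4)w_ξξ.
Initial data for w: w(ξ,0) = u(ξ,0) = sin(ξ) + sin(2ξ); w_t(ξ,0) = u_t(ξ,0) - u(ξ,0) = 0. The boundary conditions carry over: w(0,t) = w(π,t) = 0.
Solve for w:
  Using separation of variables w = X(ξ)T(t):
  Eigenfunctions: sin(nξ), n = 1, 2, 3, ...
  General solution: w(ξ, t) = Σ [A_n cos(n t/2) + B_n sin(n t/2)] sin(nξ)
  From w(ξ,0) = sin(ξ) + sin(2ξ): A_1=1, A_2=1. From w_t(ξ,0) = 0: all B_n = 0.
Hence w(ξ,t) = sin(ξ)cos(t/2) + sin(2ξ)cos(t).
Transform back: u(ξ,t) = exp(t)w(ξ,t).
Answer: u(ξ, t) = exp(t)sin(ξ)cos(t/2) + exp(t)sin(2ξ)cos(t)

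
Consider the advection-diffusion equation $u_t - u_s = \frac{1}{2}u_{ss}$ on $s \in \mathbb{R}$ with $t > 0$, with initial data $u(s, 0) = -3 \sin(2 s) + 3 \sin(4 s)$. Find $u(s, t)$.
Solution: Change to a moving frame: let $\eta = s + t$, $\sigma = t$ and write $u(s,t) = w(\eta,\sigma)$.
By the chain rule $u_t = w_{\sigma} + w_{\eta}$, $u_s = w_{\eta}$, $u_{ss} = w_{\eta\eta}$.
Then $u_t - u_s = w_{\sigma}$: the advection term cancels and the PDE becomes the heat equation $w_{\sigma} = \frac{1}{2}w_{\eta\eta}$ on $\eta \in \mathbb{R}$.
Initial data: $w(\eta,0) = u(\eta,0) = -3 \sin(2 \eta) + 3 \sin(4 \eta)$.
On $\eta \in \mathbb{R}$ each mode satisfies $(\sin(n\eta))'' = -n^2 \sin(n\eta)$, so $e^{-n^2\sigma/2} \sin(n\eta)$ solves the heat equation; by superposition $w(\eta,\sigma) = \sum c_n e^{-n^2\sigma/2} \sin(n\eta)$.
Reading off the coefficients: $c_2=-3, c_4=3$, so $w(\eta,\sigma) = -3 e^{-2 \sigma} \sin(2 \eta) + 3 e^{-8 \sigma} \sin(4 \eta)$.
Substituting back $\eta = s + t$, $\sigma = t$: $u(s,t) = w(s + t, t)$.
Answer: $u(s, t) = -3 e^{-2 t} \sin(2 s + 2 t) + 3 e^{-8 t} \sin(4 s + 4 t)$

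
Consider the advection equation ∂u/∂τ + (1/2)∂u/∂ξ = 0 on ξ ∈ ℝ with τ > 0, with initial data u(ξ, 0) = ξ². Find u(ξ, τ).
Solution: By method of characteristics (waves move right with speed 1/2):
Along characteristics ξ - (1/2)τ = const, u is constant, so u(ξ,τ) = f(ξ - (1/2)τ) with f = u(·, 0).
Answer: u(ξ, τ) = ξ² - ξτ + (1/4)τ²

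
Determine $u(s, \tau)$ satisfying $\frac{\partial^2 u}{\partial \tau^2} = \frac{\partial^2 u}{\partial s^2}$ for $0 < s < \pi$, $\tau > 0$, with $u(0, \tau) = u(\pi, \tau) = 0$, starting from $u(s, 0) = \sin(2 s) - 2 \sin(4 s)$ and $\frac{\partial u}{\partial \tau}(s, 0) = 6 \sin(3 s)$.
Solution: Using separation of variables $u = X(s)T(\tau)$:
Eigenfunctions: $\sin(ns)$, $n = 1, 2, 3, \ldots$
General solution: $u(s, \tau) = \sum [A_n \cos(n \tau) + B_n \sin(n \tau)] \sin(ns)$
From $u(s,0) = \sin(2 s) - 2 \sin(4 s)$: $A_2=1, A_4=-2$. From $u_{\tau}(s,0) = 6 \sin(3 s)$, using $u_{\tau}(s,0) = \sum \omega_n B_n \sin(ns)$ with $\omega_n = n$: $B_3 = 6/3 = 2$.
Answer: $u(s, \tau) = 2 \sin(3 \tau) \sin(3 s) + \sin(2 s) \cos(2 \tau) - 2 \sin(4 s) \cos(4 \tau)$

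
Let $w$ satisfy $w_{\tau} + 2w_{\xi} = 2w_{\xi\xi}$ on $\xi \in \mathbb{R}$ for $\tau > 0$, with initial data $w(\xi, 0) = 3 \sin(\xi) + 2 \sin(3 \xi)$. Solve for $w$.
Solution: Moving frame: $\eta = \xi - 2\tau$, $\sigma = \tau$, $w = u(\eta,\sigma)$, so $w_{\tau} = u_{\sigma} - 2u_{\eta}$ and $w_{\xi\xi} = u_{\eta\eta}$.
Hence $w_{\tau} + 2w_{\xi} = u_{\sigma}$ and the PDE becomes the heat equation $u_{\sigma} = 2u_{\eta\eta}$ on $\eta \in \mathbb{R}$.
Initial data: $u(\eta,0) = w(\eta,0) = 3 \sin(\eta) + 2 \sin(3 \eta)$. Each mode $\sin(n\eta)$ decays as $e^{-2n^2\sigma}$ on $\mathbb{R}$, so $u(\eta,\sigma) = \sum c_n e^{-2n^2\sigma} \sin(n\eta)$ with $c_1=3, c_3=2$: $u(\eta,\sigma) = 3 e^{-2 \sigma} \sin(\eta) + 2 e^{-18 \sigma} \sin(3 \eta)$.
Substituting back: $w(\xi,\tau) = u(\xi - 2\tau, \tau)$.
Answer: $w(\xi, \tau) = -3 e^{-2 \tau} \sin(2 \tau - \xi) - 2 e^{-18 \tau} \sin(6 \tau - 3 \xi)$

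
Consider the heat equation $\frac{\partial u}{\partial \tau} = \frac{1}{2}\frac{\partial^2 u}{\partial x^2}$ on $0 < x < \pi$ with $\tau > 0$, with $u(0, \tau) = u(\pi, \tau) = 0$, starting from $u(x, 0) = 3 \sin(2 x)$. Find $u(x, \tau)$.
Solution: Using separation of variables $u = X(x)T(\tau)$:
Eigenfunctions: $\sin(nx)$, $n = 1, 2, 3, \ldots$
General solution: $u(x, \tau) = \sum c_n \sin(nx) e^{-n^2 \tau/2}$
Matching $u(x,0) = 3 \sin(2 x)$ term by term: $c_2=3$.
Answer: $u(x, \tau) = 3 e^{-2 \tau} \sin(2 x)$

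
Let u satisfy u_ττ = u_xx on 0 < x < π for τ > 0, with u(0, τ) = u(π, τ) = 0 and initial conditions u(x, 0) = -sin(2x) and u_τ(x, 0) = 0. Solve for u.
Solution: Using separation of variables u = X(x)T(τ):
Eigenfunctions: sin(nx), n = 1, 2, 3, ...
General solution: u(x, τ) = Σ [A_n cos(n τ) + B_n sin(n τ)] sin(nx)
From u(x,0) = -sin(2x): A_2=-1. From u_τ(x,0) = 0: all B_n = 0.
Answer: u(x, τ) = -sin(2x)cos(2τ)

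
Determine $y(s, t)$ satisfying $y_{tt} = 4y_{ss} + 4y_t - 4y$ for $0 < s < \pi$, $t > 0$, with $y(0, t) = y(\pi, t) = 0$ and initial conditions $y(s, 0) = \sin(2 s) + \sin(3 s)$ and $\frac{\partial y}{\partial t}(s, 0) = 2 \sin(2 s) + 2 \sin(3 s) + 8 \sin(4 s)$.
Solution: Substitute $y = e^{2t}u$.
Then $y_t = e^{2t}(u_t + 2u)$, $y_{tt} = e^{2t}(u_{tt} + 4u_t + 4u)$, $y_{ss} = e^{2t}u_{ss}$; substituting and dividing by $e^{2t}$, the lower-order terms cancel: $u_{tt} = 4u_{ss}$ (standard wave equation).
Data for $u$: $u(s,0) = y(s,0) = \sin(2 s) + \sin(3 s)$; $u_t(s,0) = y_t(s,0) - 2y(s,0) = 8 \sin(4 s)$. The boundary conditions carry over: $u(0,t) = u(\pi,t) = 0$.
Separating variables: $u = \sum [A_n \cos(\omega_n t) + B_n \sin(\omega_n t)] \sin(ns)$, $\omega_n = 2n$. From ICs ($B_n$ = velocity coefficient / $\omega_n$): $A_2=1, A_3=1, B_4=1$.
So $u(s,t) = \sin(2 s) \cos(4 t) + \sin(3 s) \cos(6 t) + \sin(4 s) \sin(8 t)$, and $y(s,t) = e^{2t}u(s,t)$.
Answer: $y(s, t) = e^{2 t} \sin(2 s) \cos(4 t) + e^{2 t} \sin(3 s) \cos(6 t) + e^{2 t} \sin(4 s) \sin(8 t)$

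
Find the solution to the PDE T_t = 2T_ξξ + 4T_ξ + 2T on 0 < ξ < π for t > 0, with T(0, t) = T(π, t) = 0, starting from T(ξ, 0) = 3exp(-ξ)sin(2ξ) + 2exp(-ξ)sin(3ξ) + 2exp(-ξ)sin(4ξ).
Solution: Substitute T = exp(-ξ)u.
Then T_ξ = exp(-ξ)(u_ξ - u), T_ξξ = exp(-ξ)(u_ξξ - 2u_ξ + u), T_t = exp(-ξ)u_t; substituting and dividing by exp(-ξ), the lower-order terms cancel: u_t = 2u_ξξ (standard heat equation).
Data for u: u(ξ,0) = exp(ξ)T(ξ,0) = 3sin(2ξ) + 2sin(3ξ) + 2sin(4ξ). The boundary conditions carry over: u(0,t) = u(π,t) = 0.
Separating variables: u = Σ c_n exp(-2n²t) sin(nξ). From u(ξ,0) = 3sin(2ξ) + 2sin(3ξ) + 2sin(4ξ): c_2=3, c_3=2, c_4=2.
So u(ξ,t) = 3exp(-8t)sin(2ξ) + 2exp(-18t)sin(3ξ) + 2exp(-32t)sin(4ξ), and T(ξ,t) = exp(-ξ)u(ξ,t).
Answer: T(ξ, t) = 3exp(-8t)exp(-ξ)sin(2ξ) + 2exp(-18t)exp(-ξ)sin(3ξ) + 2exp(-32t)exp(-ξ)sin(4ξ)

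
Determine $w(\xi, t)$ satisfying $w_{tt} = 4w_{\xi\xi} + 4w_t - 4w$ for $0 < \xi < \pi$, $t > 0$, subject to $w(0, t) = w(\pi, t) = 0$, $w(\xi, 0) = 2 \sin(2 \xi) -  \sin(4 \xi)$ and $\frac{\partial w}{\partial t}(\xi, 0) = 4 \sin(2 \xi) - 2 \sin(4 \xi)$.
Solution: Substitute $w = e^{2t}u$.
Then $w_t = e^{2t}(u_t + 2u)$, $w_{tt} = e^{2t}(u_{tt} + 4u_t + 4u)$, $w_{\xi\xi} = e^{2t}u_{\xi\xi}$; substituting and dividing by $e^{2t}$, the lower-order terms cancel: $u_{tt} = 4u_{\xi\xi}$ (standard wave equation).
Data for $u$: $u(\xi,0) = w(\xi,0) = 2 \sin(2 \xi) - \sin(4 \xi)$; $u_t(\xi,0) = w_t(\xi,0) - 2w(\xi,0) = 0$. The boundary conditions carry over: $u(0,t) = u(\pi,t) = 0$.
Separating variables: $u = \sum [A_n \cos(\omega_n t) + B_n \sin(\omega_n t)] \sin(n\xi)$, $\omega_n = 2n$. From ICs: $A_2=2, A_4=-1$.
So $u(\xi,t) = 2 \sin(2 \xi) \cos(4 t) - \sin(4 \xi) \cos(8 t)$, and $w(\xi,t) = e^{2t}u(\xi,t)$.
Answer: $w(\xi, t) = 2 e^{2 t} \sin(2 \xi) \cos(4 t) -  e^{2 t} \sin(4 \xi) \cos(8 t)$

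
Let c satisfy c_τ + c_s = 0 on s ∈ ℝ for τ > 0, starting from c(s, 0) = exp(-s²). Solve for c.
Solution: By characteristics (ds/dτ = 1), c(s,τ) = f(s - τ) with f = c(·, 0).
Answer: c(s, τ) = exp(-(s - τ)²)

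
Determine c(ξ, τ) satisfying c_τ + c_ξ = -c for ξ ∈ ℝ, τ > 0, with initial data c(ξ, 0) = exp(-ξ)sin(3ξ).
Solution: Substitute c = exp(-ξ)u.
Then c_ξ = exp(-ξ)(u_ξ - u), c_τ = exp(-ξ)u_τ; substituting and dividing by exp(-ξ), the lower-order terms cancel: u_τ + u_ξ = 0 (standard advection equation).
Data for u: u(ξ,0) = exp(ξ)c(ξ,0) = sin(3ξ).
By characteristics (dξ/dτ = 1), u(ξ,τ) = f(ξ - τ) with f = u(·, 0).
So u(ξ,τ) = sin(3ξ - 3τ), and c(ξ,τ) = exp(-ξ)u(ξ,τ).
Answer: c(ξ, τ) = exp(-ξ)sin(3ξ - 3τ)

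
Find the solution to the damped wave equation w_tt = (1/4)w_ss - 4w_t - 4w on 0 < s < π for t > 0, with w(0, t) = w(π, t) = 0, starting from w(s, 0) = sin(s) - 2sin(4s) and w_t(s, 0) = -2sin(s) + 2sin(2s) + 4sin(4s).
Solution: Substitute w = exp(-2t)u, i.e. u = exp(2t)w.
By the product rule, w_t = exp(-2t)(u_t - 2u), w_tt = exp(-2t)(u_tt - 4u_t + 4u), w_ss = exp(-2t)u_ss.
Substituting into the PDE and dividing by exp(-2t): u_tt - 4u_t + 4u = (1/4)u_ss - 4(u_t - 2u) - 4u.
The lower-order terms cancel, leaving the standard wave equation u_tt = (1/4)u_ss.
Initial data for u: u(s,0) = w(s,0) = sin(s) - 2sin(4s); u_t(s,0) = w_t(s,0) + 2w(s,0) = 2sin(2s). The boundary conditions carry over: u(0,t) = u(π,t) = 0.
Solve for u:
  Using separation of variables u = X(s)T(t):
  Eigenfunctions: sin(ns), n = 1, 2, 3, ...
  General solution: u(s, t) = Σ [A_n cos(n t/2) + B_n sin(n t/2)] sin(ns)
  From u(s,0) = sin(s) - 2sin(4s): A_1=1, A_4=-2. From u_t(s,0) = 2sin(2s), using u_t(s,0) = Σ ω_n B_n sin(ns) with ω_n = n/2: B_2 = 2/1 = 2.
Hence u(s,t) = sin(s)cos(t/2) + 2sin(2s)sin(t) - 2sin(4s)cos(2t).
Transform back: w(s,t) = exp(-2t)u(s,t).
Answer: w(s, t) = exp(-2t)sin(s)cos(t/2) + 2exp(-2t)sin(2s)sin(t) - 2exp(-2t)sin(4s)cos(2t)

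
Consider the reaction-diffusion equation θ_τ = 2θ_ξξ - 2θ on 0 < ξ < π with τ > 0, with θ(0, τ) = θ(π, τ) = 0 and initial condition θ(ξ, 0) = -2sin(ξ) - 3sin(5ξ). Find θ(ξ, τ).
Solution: Substitute θ = exp(-2τ)u, i.e. u = exp(2τ)θ.
By the product rule, θ_τ = exp(-2τ)(u_τ - 2u), θ_ξξ = exp(-2τ)u_ξξ.
Substituting into the PDE and dividing by exp(-2τ): u_τ - 2u = 2u_ξξ - 2u.
The lower-order terms cancel, leaving the standard heat equation u_τ = 2u_ξξ.
Initial data for u: u(ξ,0) = θ(ξ,0) = -2sin(ξ) - 3sin(5ξ). The boundary conditions carry over: u(0,τ) = u(π,τ) = 0.
Solve for u:
  Using separation of variables u = X(ξ)G(τ):
  Eigenfunctions: sin(nξ), n = 1, 2, 3, ...
  General solution: u(ξ, τ) = Σ c_n sin(nξ) exp(-2n² τ)
  Matching u(ξ,0) = -2sin(ξ) - 3sin(5ξ) term by term: c_1=-2, c_5=-3.
Hence u(ξ,τ) = -2exp(-2τ)sin(ξ) - 3exp(-50τ)sin(5ξ).
Transform back: θ(ξ,τ) = exp(-2τ)u(ξ,τ).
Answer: θ(ξ, τ) = -2exp(-4τ)sin(ξ) - 3exp(-52τ)sin(5ξ)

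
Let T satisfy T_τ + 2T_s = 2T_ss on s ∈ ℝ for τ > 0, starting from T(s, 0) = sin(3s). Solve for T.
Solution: Moving frame: η = s - 2τ, σ = τ, T = u(η,σ), so T_τ = u_σ - 2u_η and T_ss = u_ηη.
Hence T_τ + 2T_s = u_σ and the PDE becomes the heat equation u_σ = 2u_ηη on η ∈ ℝ.
Initial data: u(η,0) = T(η,0) = sin(3η). Each mode sin(nη) decays as exp(-2n²σ) on ℝ, so u(η,σ) = Σ c_n exp(-2n²σ) sin(nη) with c_3=1: u(η,σ) = exp(-18σ)sin(3η).
Substituting back: T(s,τ) = u(s - 2τ, τ).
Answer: T(s, τ) = exp(-18τ)sin(3s - 6τ)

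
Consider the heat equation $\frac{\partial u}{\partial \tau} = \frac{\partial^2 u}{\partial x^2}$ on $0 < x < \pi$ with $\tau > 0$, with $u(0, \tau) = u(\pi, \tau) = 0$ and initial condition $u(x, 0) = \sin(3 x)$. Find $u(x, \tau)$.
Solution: Separating variables: $u = \sum c_n e^{-n^2\tau} \sin(nx)$. From $u(x,0) = \sin(3 x)$: $c_3=1$.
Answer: $u(x, \tau) = e^{-9 \tau} \sin(3 x)$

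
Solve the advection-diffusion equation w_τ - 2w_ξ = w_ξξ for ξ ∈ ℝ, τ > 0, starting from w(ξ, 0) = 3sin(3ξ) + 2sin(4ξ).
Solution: Change to a moving frame: let η = ξ + 2τ, σ = τ and write w(ξ,τ) = u(η,σ).
By the chain rule w_τ = u_σ + 2u_η, w_ξ = u_η, w_ξξ = u_ηη.
Then w_τ - 2w_ξ = u_σ: the advection term cancels and the PDE becomes the heat equation u_σ = u_ηη on η ∈ ℝ.
Initial data: u(η,0) = w(η,0) = 3sin(3η) + 2sin(4η).
On η ∈ ℝ each mode satisfies (sin(nη))″ = -n² sin(nη), so exp(-n²σ) sin(nη) solves the heat equation; by superposition u(η,σ) = Σ c_n exp(-n²σ) sin(nη).
Reading off the coefficients: c_3=3, c_4=2, so u(η,σ) = 3exp(-9σ)sin(3η) + 2exp(-16σ)sin(4η).
Substituting back η = ξ + 2τ, σ = τ: w(ξ,τ) = u(ξ + 2τ, τ).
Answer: w(ξ, τ) = 3exp(-9τ)sin(3ξ + 6τ) + 2exp(-16τ)sin(4ξ + 8τ)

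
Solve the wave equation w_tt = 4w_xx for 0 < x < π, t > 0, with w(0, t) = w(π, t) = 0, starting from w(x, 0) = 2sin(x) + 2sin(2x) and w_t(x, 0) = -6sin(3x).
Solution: Using separation of variables w = X(x)T(t):
Eigenfunctions: sin(nx), n = 1, 2, 3, ...
General solution: w(x, t) = Σ [A_n cos(2n t) + B_n sin(2n t)] sin(nx)
From w(x,0) = 2sin(x) + 2sin(2x): A_1=2, A_2=2. From w_t(x,0) = -6sin(3x), using w_t(x,0) = Σ ω_n B_n sin(nx) with ω_n = 2n: B_3 = (-6)/6 = -1.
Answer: w(x, t) = -sin(6t)sin(3x) + 2sin(x)cos(2t) + 2sin(2x)cos(4t)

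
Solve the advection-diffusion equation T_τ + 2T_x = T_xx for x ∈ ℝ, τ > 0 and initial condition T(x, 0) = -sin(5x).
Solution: Change to a moving frame: let η = x - 2τ, σ = τ and write T(x,τ) = u(η,σ).
By the chain rule T_τ = u_σ - 2u_η, T_x = u_η, T_xx = u_ηη.
Then T_τ + 2T_x = u_σ: the advection term cancels and the PDE becomes the heat equation u_σ = u_ηη on η ∈ ℝ.
Initial data: u(η,0) = T(η,0) = -sin(5η).
On η ∈ ℝ each mode satisfies (sin(nη))″ = -n² sin(nη), so exp(-n²σ) sin(nη) solves the heat equation; by superposition u(η,σ) = Σ c_n exp(-n²σ) sin(nη).
Reading off the coefficients: c_5=-1, so u(η,σ) = -exp(-25σ)sin(5η).
Substituting back η = x - 2τ, σ = τ: T(x,τ) = u(x - 2τ, τ).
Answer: T(x, τ) = -exp(-25τ)sin(5x - 10τ)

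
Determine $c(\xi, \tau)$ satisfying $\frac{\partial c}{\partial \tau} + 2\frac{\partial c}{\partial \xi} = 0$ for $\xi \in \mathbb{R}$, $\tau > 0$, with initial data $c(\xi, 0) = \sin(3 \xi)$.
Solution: By method of characteristics (waves move right with speed 2):
Along characteristics $\xi - 2\tau =$ const, $c$ is constant, so $c(\xi,\tau) = f(\xi - 2\tau)$ with $f = c( \cdot , 0)$.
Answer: $c(\xi, \tau) = - \sin(6 \tau - 3 \xi)$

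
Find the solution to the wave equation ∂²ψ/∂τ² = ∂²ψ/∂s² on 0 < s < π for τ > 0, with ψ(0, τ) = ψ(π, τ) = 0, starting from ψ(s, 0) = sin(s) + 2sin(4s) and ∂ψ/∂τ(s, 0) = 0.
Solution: Separating variables: ψ = Σ [A_n cos(ω_n τ) + B_n sin(ω_n τ)] sin(ns), ω_n = n. From ICs: A_1=1, A_4=2.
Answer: ψ(s, τ) = sin(s)cos(τ) + 2sin(4s)cos(4τ)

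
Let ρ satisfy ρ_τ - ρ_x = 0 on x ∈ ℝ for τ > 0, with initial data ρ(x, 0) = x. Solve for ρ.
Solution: By method of characteristics (waves move left with speed 1):
Along characteristics x + τ = const, ρ is constant, so ρ(x,τ) = f(x + τ) with f = ρ(·, 0).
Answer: ρ(x, τ) = x + τ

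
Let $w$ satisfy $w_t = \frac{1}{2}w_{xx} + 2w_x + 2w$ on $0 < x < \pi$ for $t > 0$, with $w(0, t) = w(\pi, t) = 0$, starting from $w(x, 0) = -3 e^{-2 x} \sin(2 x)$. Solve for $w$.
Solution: Substitute $w = e^{-2x}u$.
Then $w_x = e^{-2x}(u_x - 2u)$, $w_{xx} = e^{-2x}(u_{xx} - 4u_x + 4u)$, $w_t = e^{-2x}u_t$; substituting and dividing by $e^{-2x}$, the lower-order terms cancel: $u_t = \frac{1}{2}u_{xx}$ (standard heat equation).
Data for $u$: $u(x,0) = e^{2x}w(x,0) = -3 \sin(2 x)$. The boundary conditions carry over: $u(0,t) = u(\pi,t) = 0$.
Separating variables: $u = \sum c_n e^{-n^2t/2} \sin(nx)$. From $u(x,0) = -3 \sin(2 x)$: $c_2=-3$.
So $u(x,t) = -3 e^{-2 t} \sin(2 x)$, and $w(x,t) = e^{-2x}u(x,t)$.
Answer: $w(x, t) = -3 e^{-2 t} e^{-2 x} \sin(2 x)$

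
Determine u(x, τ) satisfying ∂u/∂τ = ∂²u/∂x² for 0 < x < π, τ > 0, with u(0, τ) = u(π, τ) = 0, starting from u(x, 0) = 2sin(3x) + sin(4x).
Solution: Separating variables: u = Σ c_n exp(-n²τ) sin(nx). From u(x,0) = 2sin(3x) + sin(4x): c_3=2, c_4=1.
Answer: u(x, τ) = 2exp(-9τ)sin(3x) + exp(-16τ)sin(4x)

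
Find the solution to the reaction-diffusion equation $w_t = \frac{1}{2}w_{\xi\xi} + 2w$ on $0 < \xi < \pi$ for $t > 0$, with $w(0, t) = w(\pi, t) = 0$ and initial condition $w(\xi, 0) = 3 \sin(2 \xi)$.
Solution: Substitute $w = e^{2t}u$.
Then $w_t = e^{2t}(u_t + 2u)$, $w_{\xi\xi} = e^{2t}u_{\xi\xi}$; substituting and dividing by $e^{2t}$, the lower-order terms cancel: $u_t = \frac{1}{2}u_{\xi\xi}$ (standard heat equation).
Data for $u$: $u(\xi,0) = w(\xi,0) = 3 \sin(2 \xi)$. The boundary conditions carry over: $u(0,t) = u(\pi,t) = 0$.
Separating variables: $u = \sum c_n e^{-n^2t/2} \sin(n\xi)$. From $u(\xi,0) = 3 \sin(2 \xi)$: $c_2=3$.
So $u(\xi,t) = 3 e^{-2 t} \sin(2 \xi)$, and $w(\xi,t) = e^{2t}u(\xi,t)$.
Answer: $w(\xi, t) = 3 \sin(2 \xi)$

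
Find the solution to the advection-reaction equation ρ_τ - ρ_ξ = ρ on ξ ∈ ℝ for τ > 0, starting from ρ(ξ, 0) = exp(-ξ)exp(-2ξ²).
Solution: Substitute ρ = exp(-ξ)u.
Then ρ_ξ = exp(-ξ)(u_ξ - u), ρ_τ = exp(-ξ)u_τ; substituting and dividing by exp(-ξ), the lower-order terms cancel: u_τ - u_ξ = 0 (standard advection equation).
Data for u: u(ξ,0) = exp(ξ)ρ(ξ,0) = exp(-2ξ²).
By characteristics (dξ/dτ = -1), u(ξ,τ) = f(ξ + τ) with f = u(·, 0).
So u(ξ,τ) = exp(-2(ξ + τ)²), and ρ(ξ,τ) = exp(-ξ)u(ξ,τ).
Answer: ρ(ξ, τ) = exp(-ξ)exp(-2(ξ + τ)²)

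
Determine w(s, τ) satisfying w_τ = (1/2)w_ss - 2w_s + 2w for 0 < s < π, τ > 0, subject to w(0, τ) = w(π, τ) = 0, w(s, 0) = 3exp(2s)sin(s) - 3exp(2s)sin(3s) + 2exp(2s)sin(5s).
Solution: Substitute w = exp(2s)u.
Then w_s = exp(2s)(u_s + 2u), w_ss = exp(2s)(u_ss + 4u_s + 4u), w_τ = exp(2s)u_τ; substituting and dividing by exp(2s), the lower-order terms cancel: u_τ = (1/2)u_ss (standard heat equation).
Data for u: u(s,0) = exp(-2s)w(s,0) = 3sin(s) - 3sin(3s) + 2sin(5s). The boundary conditions carry over: u(0,τ) = u(π,τ) = 0.
Separating variables: u = Σ c_n exp(-n²τ/2) sin(ns). From u(s,0) = 3sin(s) - 3sin(3s) + 2sin(5s): c_1=3, c_3=-3, c_5=2.
So u(s,τ) = 3exp(-τ/2)sin(s) - 3exp(-9τ/2)sin(3s) + 2exp(-25τ/2)sin(5s), and w(s,τ) = exp(2s)u(s,τ).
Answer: w(s, τ) = 3exp(2s)exp(-τ/2)sin(s) - 3exp(2s)exp(-9τ/2)sin(3s) + 2exp(2s)exp(-25τ/2)sin(5s)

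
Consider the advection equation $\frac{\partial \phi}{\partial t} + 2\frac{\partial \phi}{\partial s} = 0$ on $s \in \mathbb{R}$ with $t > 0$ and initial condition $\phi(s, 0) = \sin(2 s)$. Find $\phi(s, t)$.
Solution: By method of characteristics (waves move right with speed 2):
Along characteristics $s - 2t =$ const, $\phi$ is constant, so $\phi(s,t) = f(s - 2t)$ with $f = \phi( \cdot , 0)$.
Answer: $\phi(s, t) = \sin(2 s - 4 t)$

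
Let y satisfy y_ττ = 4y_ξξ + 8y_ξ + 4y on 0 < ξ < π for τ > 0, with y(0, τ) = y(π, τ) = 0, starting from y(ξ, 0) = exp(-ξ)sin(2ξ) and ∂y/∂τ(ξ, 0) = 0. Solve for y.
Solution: Substitute y = exp(-ξ)u.
Then y_ξ = exp(-ξ)(u_ξ - u), y_ξξ = exp(-ξ)(u_ξξ - 2u_ξ + u), y_ττ = exp(-ξ)u_ττ; substituting and dividing by exp(-ξ), the lower-order terms cancel: u_ττ = 4u_ξξ (standard wave equation).
Data for u: u(ξ,0) = exp(ξ)y(ξ,0) = sin(2ξ); u_τ(ξ,0) = exp(ξ)y_τ(ξ,0) = 0. The boundary conditions carry over: u(0,τ) = u(π,τ) = 0.
Separating variables: u = Σ [A_n cos(ω_n τ) + B_n sin(ω_n τ)] sin(nξ), ω_n = 2n. From ICs: A_2=1.
So u(ξ,τ) = sin(2ξ)cos(4τ), and y(ξ,τ) = exp(-ξ)u(ξ,τ).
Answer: y(ξ, τ) = exp(-ξ)sin(2ξ)cos(4τ)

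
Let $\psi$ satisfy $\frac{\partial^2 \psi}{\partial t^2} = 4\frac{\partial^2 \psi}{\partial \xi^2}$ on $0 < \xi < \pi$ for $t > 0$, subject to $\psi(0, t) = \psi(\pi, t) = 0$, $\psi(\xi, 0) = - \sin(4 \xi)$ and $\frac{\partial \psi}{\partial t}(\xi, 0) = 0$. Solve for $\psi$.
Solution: Using separation of variables $\psi = X(\xi)T(t)$:
Eigenfunctions: $\sin(n\xi)$, $n = 1, 2, 3, \ldots$
General solution: $\psi(\xi, t) = \sum [A_n \cos(2n t) + B_n \sin(2n t)] \sin(n\xi)$
From $\psi(\xi,0) = - \sin(4 \xi)$: $A_4=-1$. From $\psi_t(\xi,0) = 0$: all $B_n = 0$.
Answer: $\psi(\xi, t) = - \sin(4 \xi) \cos(8 t)$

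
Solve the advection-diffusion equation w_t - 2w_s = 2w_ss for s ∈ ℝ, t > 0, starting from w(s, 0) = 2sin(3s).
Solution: Change to a moving frame: let η = s + 2t, σ = t and write w(s,t) = u(η,σ).
By the chain rule w_t = u_σ + 2u_η, w_s = u_η, w_ss = u_ηη.
Then w_t - 2w_s = u_σ: the advection term cancels and the PDE becomes the heat equation u_σ = 2u_ηη on η ∈ ℝ.
Initial data: u(η,0) = w(η,0) = 2sin(3η).
On η ∈ ℝ each mode satisfies (sin(nη))″ = -n² sin(nη), so exp(-2n²σ) sin(nη) solves the heat equation; by superposition u(η,σ) = Σ c_n exp(-2n²σ) sin(nη).
Reading off the coefficients: c_3=2, so u(η,σ) = 2exp(-18σ)sin(3η).
Substituting back η = s + 2t, σ = t: w(s,t) = u(s + 2t, t).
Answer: w(s, t) = 2exp(-18t)sin(3s + 6t)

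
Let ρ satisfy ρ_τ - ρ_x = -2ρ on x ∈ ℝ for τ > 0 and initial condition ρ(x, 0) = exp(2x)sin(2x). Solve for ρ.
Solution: Substitute ρ = exp(2x)u.
Then ρ_x = exp(2x)(u_x + 2u), ρ_τ = exp(2x)u_τ; substituting and dividing by exp(2x), the lower-order terms cancel: u_τ - u_x = 0 (standard advection equation).
Data for u: u(x,0) = exp(-2x)ρ(x,0) = sin(2x).
By characteristics (dx/dτ = -1), u(x,τ) = f(x + τ) with f = u(·, 0).
So u(x,τ) = sin(2x + 2τ), and ρ(x,τ) = exp(2x)u(x,τ).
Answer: ρ(x, τ) = exp(2x)sin(2x + 2τ)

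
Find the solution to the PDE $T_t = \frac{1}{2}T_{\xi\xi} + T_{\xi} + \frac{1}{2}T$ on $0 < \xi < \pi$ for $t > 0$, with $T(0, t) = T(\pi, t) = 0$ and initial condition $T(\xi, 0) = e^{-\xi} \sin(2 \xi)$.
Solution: Substitute $T = e^{-\xi}u$.
Then $T_{\xi} = e^{-\xi}(u_{\xi} - u)$, $T_{\xi\xi} = e^{-\xi}(u_{\xi\xi} - 2u_{\xi} + u)$, $T_t = e^{-\xi}u_t$; substituting and dividing by $e^{-\xi}$, the lower-order terms cancel: $u_t = \frac{1}{2}u_{\xi\xi}$ (standard heat equation).
Data for $u$: $u(\xi,0) = e^{\xi}T(\xi,0) = \sin(2 \xi)$. The boundary conditions carry over: $u(0,t) = u(\pi,t) = 0$.
Separating variables: $u = \sum c_n e^{-n^2t/2} \sin(n\xi)$. From $u(\xi,0) = \sin(2 \xi)$: $c_2=1$.
So $u(\xi,t) = e^{-2 t} \sin(2 \xi)$, and $T(\xi,t) = e^{-\xi}u(\xi,t)$.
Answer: $T(\xi, t) = e^{-\xi} e^{-2 t} \sin(2 \xi)$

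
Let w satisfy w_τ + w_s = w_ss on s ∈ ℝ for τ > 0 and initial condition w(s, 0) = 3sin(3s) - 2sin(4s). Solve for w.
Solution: Change to a moving frame: let η = s - τ, σ = τ and write w(s,τ) = u(η,σ).
By the chain rule w_τ = u_σ - u_η, w_s = u_η, w_ss = u_ηη.
Then w_τ + w_s = u_σ: the advection term cancels and the PDE becomes the heat equation u_σ = u_ηη on η ∈ ℝ.
Initial data: u(η,0) = w(η,0) = 3sin(3η) - 2sin(4η).
On η ∈ ℝ each mode satisfies (sin(nη))″ = -n² sin(nη), so exp(-n²σ) sin(nη) solves the heat equation; by superposition u(η,σ) = Σ c_n exp(-n²σ) sin(nη).
Reading off the coefficients: c_3=3, c_4=-2, so u(η,σ) = 3exp(-9σ)sin(3η) - 2exp(-16σ)sin(4η).
Substituting back η = s - τ, σ = τ: w(s,τ) = u(s - τ, τ).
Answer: w(s, τ) = 3exp(-9τ)sin(3s - 3τ) - 2exp(-16τ)sin(4s - 4τ)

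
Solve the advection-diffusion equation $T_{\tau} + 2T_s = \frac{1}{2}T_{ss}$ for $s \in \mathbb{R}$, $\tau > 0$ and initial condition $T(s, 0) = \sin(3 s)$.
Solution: Moving frame: $\eta = s - 2\tau$, $\sigma = \tau$, $T = u(\eta,\sigma)$, so $T_{\tau} = u_{\sigma} - 2u_{\eta}$ and $T_{ss} = u_{\eta\eta}$.
Hence $T_{\tau} + 2T_s = u_{\sigma}$ and the PDE becomes the heat equation $u_{\sigma} = \frac{1}{2}u_{\eta\eta}$ on $\eta \in \mathbb{R}$.
Initial data: $u(\eta,0) = T(\eta,0) = \sin(3 \eta)$. Each mode $\sin(n\eta)$ decays as $e^{-n^2\sigma/2}$ on $\mathbb{R}$, so $u(\eta,\sigma) = \sum c_n e^{-n^2\sigma/2} \sin(n\eta)$ with $c_3=1$: $u(\eta,\sigma) = e^{-9 \sigma/2} \sin(3 \eta)$.
Substituting back: $T(s,\tau) = u(s - 2\tau, \tau)$.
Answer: $T(s, \tau) = - e^{-9 \tau/2} \sin(6 \tau - 3 s)$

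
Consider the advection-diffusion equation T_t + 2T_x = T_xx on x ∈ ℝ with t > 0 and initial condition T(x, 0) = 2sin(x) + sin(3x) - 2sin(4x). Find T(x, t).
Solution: Change to a moving frame: let η = x - 2t, σ = t and write T(x,t) = u(η,σ).
By the chain rule T_t = u_σ - 2u_η, T_x = u_η, T_xx = u_ηη.
Then T_t + 2T_x = u_σ: the advection term cancels and the PDE becomes the heat equation u_σ = u_ηη on η ∈ ℝ.
Initial data: u(η,0) = T(η,0) = 2sin(η) + sin(3η) - 2sin(4η).
On η ∈ ℝ each mode satisfies (sin(nη))″ = -n² sin(nη), so exp(-n²σ) sin(nη) solves the heat equation; by superposition u(η,σ) = Σ c_n exp(-n²σ) sin(nη).
Reading off the coefficients: c_1=2, c_3=1, c_4=-2, so u(η,σ) = 2exp(-σ)sin(η) + exp(-9σ)sin(3η) - 2exp(-16σ)sin(4η).
Substituting back η = x - 2t, σ = t: T(x,t) = u(x - 2t, t).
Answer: T(x, t) = -2exp(-t)sin(2t - x) - exp(-9t)sin(6t - 3x) + 2exp(-16t)sin(8t - 4x)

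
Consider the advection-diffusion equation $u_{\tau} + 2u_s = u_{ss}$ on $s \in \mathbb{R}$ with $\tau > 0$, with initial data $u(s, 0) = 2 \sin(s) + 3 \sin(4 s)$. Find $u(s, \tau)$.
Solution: Moving frame: $\eta = s - 2\tau$, $\sigma = \tau$, $u = w(\eta,\sigma)$, so $u_{\tau} = w_{\sigma} - 2w_{\eta}$ and $u_{ss} = w_{\eta\eta}$.
Hence $u_{\tau} + 2u_s = w_{\sigma}$ and the PDE becomes the heat equation $w_{\sigma} = w_{\eta\eta}$ on $\eta \in \mathbb{R}$.
Initial data: $w(\eta,0) = u(\eta,0) = 2 \sin(\eta) + 3 \sin(4 \eta)$. Each mode $\sin(n\eta)$ decays as $e^{-n^2\sigma}$ on $\mathbb{R}$, so $w(\eta,\sigma) = \sum c_n e^{-n^2\sigma} \sin(n\eta)$ with $c_1=2, c_4=3$: $w(\eta,\sigma) = 2 e^{-\sigma} \sin(\eta) + 3 e^{-16 \sigma} \sin(4 \eta)$.
Substituting back: $u(s,\tau) = w(s - 2\tau, \tau)$.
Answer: $u(s, \tau) = -2 e^{-\tau} \sin(2 \tau - s) - 3 e^{-16 \tau} \sin(8 \tau - 4 s)$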